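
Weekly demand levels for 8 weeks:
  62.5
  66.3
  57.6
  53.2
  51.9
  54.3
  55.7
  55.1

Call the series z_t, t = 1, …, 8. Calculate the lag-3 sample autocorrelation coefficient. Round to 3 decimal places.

-0.321

Mean z̄ = (62.5 + 66.3 + 57.6 + 53.2 + 51.9 + 54.3 + 55.7 + 55.1)/8 = 57.0750
Deviations from mean: 5.4250, 9.2250, 0.5250, -3.8750, -5.1750, -2.7750, -1.3750, -1.9750
Numerator Σ_{t=1}^{5}(z_t−z̄)(z_{t+3}−z̄) = -54.6694
Denominator Σ(z_t−z̄)² = 170.0950
r_3 = -54.6694 / 170.0950 = -0.321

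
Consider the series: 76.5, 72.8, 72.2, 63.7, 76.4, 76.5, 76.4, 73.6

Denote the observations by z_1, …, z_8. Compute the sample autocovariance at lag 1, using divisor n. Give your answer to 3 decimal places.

Mean z̄ = (76.5 + 72.8 + 72.2 + 63.7 + 76.4 + 76.5 + 76.4 + 73.6)/8 = 73.5125
Σ_{t=1}^{7}(z_t−z̄)(z_{t+1}−z̄) = 0.8573
γ_1 = 0.8573 / 8 = 0.107

0.107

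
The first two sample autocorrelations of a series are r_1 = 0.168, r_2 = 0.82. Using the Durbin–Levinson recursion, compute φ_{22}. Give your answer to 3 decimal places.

0.815

φ_{22} = (r_2 − r_1²) / (1 − r_1²)
r_1² = (0.168)² = 0.028224
Numerator = 0.82 − 0.0282 = 0.7918; denominator = 1 − 0.0282 = 0.9718
φ_{22} = 0.7918 / 0.9718 = 0.815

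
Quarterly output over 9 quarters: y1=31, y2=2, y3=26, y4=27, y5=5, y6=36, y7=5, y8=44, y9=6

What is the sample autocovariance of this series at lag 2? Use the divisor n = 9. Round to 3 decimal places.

Mean ȳ = (31 + 2 + 26 + 27 + 5 + 36 + 5 + 44 + 6)/9 = 20.2222
Σ_{t=1}^{7}(y_t−ȳ)(y_{t+2}−ȳ) = 781.1235
γ_2 = 781.1235 / 9 = 86.791

86.791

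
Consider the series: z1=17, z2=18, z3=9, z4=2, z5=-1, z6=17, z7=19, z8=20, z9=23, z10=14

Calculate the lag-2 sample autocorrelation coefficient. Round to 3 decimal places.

Mean z̄ = (17 + 18 + 9 + 2 − 1 + 17 + 19 + 20 + 23 + 14)/10 = 13.8000
Numerator Σ_{t=1}^{8}(z_t−z̄)(z_{t+2}−z̄) = -39.6800
Denominator Σ(z_t−z̄)² = 569.6000
r_2 = -39.6800 / 569.6000 = -0.070

-0.070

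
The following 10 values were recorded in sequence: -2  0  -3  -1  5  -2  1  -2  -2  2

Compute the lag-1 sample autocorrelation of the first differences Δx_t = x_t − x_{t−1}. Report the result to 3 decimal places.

First differences Δx: 2, -3, 2, 6, -7, 3, -3, 0, 4
Mean of differences = 0.4444
Numerator Σ(Δx_t−Δx̄)(Δx_{t+1}−Δx̄) = -71.3086
Denominator Σ(Δx_t−Δx̄)² = 134.2222
r_1(Δx) = -71.3086 / 134.2222 = -0.531

-0.531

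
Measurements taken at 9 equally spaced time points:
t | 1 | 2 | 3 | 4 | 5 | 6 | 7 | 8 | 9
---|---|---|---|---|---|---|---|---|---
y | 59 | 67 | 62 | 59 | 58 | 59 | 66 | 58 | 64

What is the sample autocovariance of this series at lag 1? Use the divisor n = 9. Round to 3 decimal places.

-3.420

Mean ȳ = (59 + 67 + 62 + 59 + 58 + 59 + 66 + 58 + 64)/9 = 61.3333
Σ_{t=1}^{8}(y_t−ȳ)(y_{t+1}−ȳ) = -30.7778
γ_1 = -30.7778 / 9 = -3.420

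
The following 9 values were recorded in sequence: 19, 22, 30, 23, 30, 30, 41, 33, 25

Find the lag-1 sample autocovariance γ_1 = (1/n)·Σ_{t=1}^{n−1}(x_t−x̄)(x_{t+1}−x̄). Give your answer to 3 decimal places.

11.171

Mean x̄ = (19 + 22 + 30 + 23 + 30 + 30 + 41 + 33 + 25)/9 = 28.1111
Σ_{t=1}^{8}(x_t−x̄)(x_{t+1}−x̄) = 100.5432
γ_1 = 100.5432 / 9 = 11.171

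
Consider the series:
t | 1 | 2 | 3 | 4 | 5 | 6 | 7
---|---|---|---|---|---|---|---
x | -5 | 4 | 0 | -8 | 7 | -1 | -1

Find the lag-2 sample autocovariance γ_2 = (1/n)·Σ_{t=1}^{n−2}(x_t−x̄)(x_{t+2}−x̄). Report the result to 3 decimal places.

Mean x̄ = (-5 + 4 + 0 − 8 + 7 − 1 − 1)/7 = -0.5714
Σ_{t=1}^{5}(x_t−x̄)(x_{t+2}−x̄) = -32.2245
γ_2 = -32.2245 / 7 = -4.603

-4.603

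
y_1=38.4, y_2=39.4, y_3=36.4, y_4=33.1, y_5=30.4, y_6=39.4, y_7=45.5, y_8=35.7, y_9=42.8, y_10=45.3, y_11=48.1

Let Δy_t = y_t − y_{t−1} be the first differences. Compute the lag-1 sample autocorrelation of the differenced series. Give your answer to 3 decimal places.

-0.218

First differences Δy: 1.0, -3.0, -3.3, -2.7, 9.0, 6.1, -9.8, 7.1, 2.5, 2.8
Mean of differences = 0.9700
Numerator Σ(Δy_t−Δȳ)(Δy_{t+1}−Δȳ) = -64.8639
Denominator Σ(Δy_t−Δȳ)² = 297.5210
r_1(Δy) = -64.8639 / 297.5210 = -0.218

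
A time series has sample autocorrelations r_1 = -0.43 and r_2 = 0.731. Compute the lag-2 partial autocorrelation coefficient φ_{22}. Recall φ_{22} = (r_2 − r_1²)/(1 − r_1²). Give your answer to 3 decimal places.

0.670

φ_{22} = (r_2 − r_1²) / (1 − r_1²)
r_1² = (-0.43)² = 0.1849
Numerator = 0.731 − 0.1849 = 0.5461; denominator = 1 − 0.1849 = 0.8151
φ_{22} = 0.5461 / 0.8151 = 0.670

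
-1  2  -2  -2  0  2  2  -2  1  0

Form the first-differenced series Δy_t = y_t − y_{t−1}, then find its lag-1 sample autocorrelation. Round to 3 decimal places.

-0.389

First differences Δy: 3, -4, 0, 2, 2, 0, -4, 3, -1
Mean of differences = 0.1111
Numerator Σ(Δy_t−Δȳ)(Δy_{t+1}−Δȳ) = -22.9012
Denominator Σ(Δy_t−Δȳ)² = 58.8889
r_1(Δy) = -22.9012 / 58.8889 = -0.389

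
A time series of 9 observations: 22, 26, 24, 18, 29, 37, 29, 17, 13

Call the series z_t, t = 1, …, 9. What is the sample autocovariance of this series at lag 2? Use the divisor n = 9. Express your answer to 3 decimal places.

Mean z̄ = (22 + 26 + 24 + 18 + 29 + 37 + 29 + 17 + 13)/9 = 23.8889
Σ_{t=1}^{7}(z_t−z̄)(z_{t+2}−z̄) = -209.1358
γ_2 = -209.1358 / 9 = -23.237

-23.237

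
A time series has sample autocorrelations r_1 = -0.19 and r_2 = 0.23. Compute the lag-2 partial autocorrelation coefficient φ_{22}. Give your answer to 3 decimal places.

φ_{22} = (r_2 − r_1²) / (1 − r_1²)
r_1² = (-0.19)² = 0.0361
Numerator = 0.23 − 0.0361 = 0.1939; denominator = 1 − 0.0361 = 0.9639
φ_{22} = 0.1939 / 0.9639 = 0.201

0.201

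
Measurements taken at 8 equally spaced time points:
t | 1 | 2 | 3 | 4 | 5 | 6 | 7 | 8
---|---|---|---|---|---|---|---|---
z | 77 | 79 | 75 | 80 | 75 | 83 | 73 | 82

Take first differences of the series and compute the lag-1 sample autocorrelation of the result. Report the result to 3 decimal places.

First differences Δz: 2, -4, 5, -5, 8, -10, 9
Mean of differences = 0.7143
Numerator Σ(Δz_t−Δz̄)(Δz_{t+1}−Δz̄) = -259.2245
Denominator Σ(Δz_t−Δz̄)² = 311.4286
r_1(Δz) = -259.2245 / 311.4286 = -0.832

-0.832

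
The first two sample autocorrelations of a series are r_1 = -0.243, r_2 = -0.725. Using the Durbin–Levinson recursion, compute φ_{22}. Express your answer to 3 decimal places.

φ_{22} = (r_2 − r_1²) / (1 − r_1²)
r_1² = (-0.243)² = 0.059049
Numerator = -0.725 − 0.0590 = -0.7840; denominator = 1 − 0.0590 = 0.9410
φ_{22} = -0.7840 / 0.9410 = -0.833

-0.833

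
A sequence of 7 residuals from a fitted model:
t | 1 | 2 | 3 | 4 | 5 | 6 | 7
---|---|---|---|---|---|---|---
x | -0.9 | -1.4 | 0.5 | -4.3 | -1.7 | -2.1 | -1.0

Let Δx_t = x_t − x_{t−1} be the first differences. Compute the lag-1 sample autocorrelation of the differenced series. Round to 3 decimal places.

First differences Δx: -0.5, 1.9, -4.8, 2.6, -0.4, 1.1
Mean of differences = -0.0167
Numerator Σ(Δx_t−Δx̄)(Δx_{t+1}−Δx̄) = -24.0419
Denominator Σ(Δx_t−Δx̄)² = 35.0283
r_1(Δx) = -24.0419 / 35.0283 = -0.686

-0.686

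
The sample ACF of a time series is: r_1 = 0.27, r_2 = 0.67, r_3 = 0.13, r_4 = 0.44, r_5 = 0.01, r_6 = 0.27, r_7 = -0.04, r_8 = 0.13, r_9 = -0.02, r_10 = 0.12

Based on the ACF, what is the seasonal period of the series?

2

The largest autocorrelation is r_2 = 0.67, with a weaker echo at lag 4 (0.44); the remaining lags stay at or below 0.27.
The dominant spike at lag 2 indicates a seasonal period of 2.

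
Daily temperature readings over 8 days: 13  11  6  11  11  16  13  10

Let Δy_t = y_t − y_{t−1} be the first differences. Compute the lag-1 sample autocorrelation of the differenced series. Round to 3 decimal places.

First differences Δy: -2, -5, 5, 0, 5, -3, -3
Mean of differences = -0.4286
Numerator Σ(Δy_t−Δȳ)(Δy_{t+1}−Δȳ) = -20.3265
Denominator Σ(Δy_t−Δȳ)² = 95.7143
r_1(Δy) = -20.3265 / 95.7143 = -0.212

-0.212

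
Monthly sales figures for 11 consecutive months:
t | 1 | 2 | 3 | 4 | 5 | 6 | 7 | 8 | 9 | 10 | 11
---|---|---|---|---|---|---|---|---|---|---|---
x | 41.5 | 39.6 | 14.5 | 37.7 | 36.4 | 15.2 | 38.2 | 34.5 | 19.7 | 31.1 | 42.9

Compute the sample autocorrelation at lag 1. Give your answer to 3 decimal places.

-0.298

Mean x̄ = (41.5 + 39.6 + 14.5 + 37.7 + 36.4 + 15.2 + 38.2 + 34.5 + 19.7 + 31.1 + 42.9)/11 = 31.9364
Numerator Σ_{t=1}^{10}(x_t−x̄)(x_{t+1}−x̄) = -328.8868
Denominator Σ(x_t−x̄)² = 1103.9055
r_1 = -328.8868 / 1103.9055 = -0.298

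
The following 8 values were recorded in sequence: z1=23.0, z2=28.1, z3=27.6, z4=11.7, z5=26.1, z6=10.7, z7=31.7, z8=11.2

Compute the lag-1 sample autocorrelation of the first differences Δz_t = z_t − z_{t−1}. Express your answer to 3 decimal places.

-0.764

First differences Δz: 5.1, -0.5, -15.9, 14.4, -15.4, 21.0, -20.5
Mean of differences = -1.6857
Numerator Σ(Δz_t−Δz̄)(Δz_{t+1}−Δz̄) = -1195.9931
Denominator Σ(Δz_t−Δz̄)² = 1564.9486
r_1(Δz) = -1195.9931 / 1564.9486 = -0.764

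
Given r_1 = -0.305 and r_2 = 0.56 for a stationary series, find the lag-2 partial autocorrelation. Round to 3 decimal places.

φ_{22} = (r_2 − r_1²) / (1 − r_1²)
r_1² = (-0.305)² = 0.093025
Numerator = 0.56 − 0.0930 = 0.4670; denominator = 1 − 0.0930 = 0.9070
φ_{22} = 0.4670 / 0.9070 = 0.515

0.515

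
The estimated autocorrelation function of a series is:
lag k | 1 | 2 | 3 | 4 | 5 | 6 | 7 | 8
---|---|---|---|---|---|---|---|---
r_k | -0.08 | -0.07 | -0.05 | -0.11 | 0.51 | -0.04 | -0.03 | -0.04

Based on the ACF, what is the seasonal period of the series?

5

The largest autocorrelation is r_5 = 0.51; the remaining lags stay at or below -0.03.
The dominant spike at lag 5 indicates a seasonal period of 5.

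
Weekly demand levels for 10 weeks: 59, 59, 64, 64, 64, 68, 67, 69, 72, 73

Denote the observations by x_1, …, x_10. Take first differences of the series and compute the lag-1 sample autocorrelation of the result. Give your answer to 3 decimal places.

First differences Δx: 0, 5, 0, 0, 4, -1, 2, 3, 1
Mean of differences = 1.5556
Numerator Σ(Δx_t−Δx̄)(Δx_{t+1}−Δx̄) = -19.6420
Denominator Σ(Δx_t−Δx̄)² = 34.2222
r_1(Δx) = -19.6420 / 34.2222 = -0.574

-0.574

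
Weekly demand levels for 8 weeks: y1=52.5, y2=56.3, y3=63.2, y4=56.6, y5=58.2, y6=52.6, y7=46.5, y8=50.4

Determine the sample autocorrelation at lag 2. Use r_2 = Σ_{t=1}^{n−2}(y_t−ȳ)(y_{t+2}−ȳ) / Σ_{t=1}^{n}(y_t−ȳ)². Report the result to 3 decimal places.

Mean ȳ = (52.5 + 56.3 + 63.2 + 56.6 + 58.2 + 52.6 + 46.5 + 50.4)/8 = 54.5375
Deviations from mean: -2.0375, 1.7625, 8.6625, 2.0625, 3.6625, -1.9375, -8.0375, -4.1375
Σ(y_t−ȳ)(y_{t+2}−ȳ) = (-17.6498) + (3.6352) + (31.7264) + (-3.9961) + (-29.4373) + (8.0164) = -7.7053
Denominator Σ(y_t−ȳ)² = 185.4388
r_2 = -7.7053 / 185.4388 = -0.042

-0.042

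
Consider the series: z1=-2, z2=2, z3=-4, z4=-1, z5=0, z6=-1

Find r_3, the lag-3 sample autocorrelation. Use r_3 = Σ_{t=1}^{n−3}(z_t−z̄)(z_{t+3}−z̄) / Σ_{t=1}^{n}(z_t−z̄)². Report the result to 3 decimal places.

0.150

Mean z̄ = (-2 + 2 − 4 − 1 + 0 − 1)/6 = -1.0000
Deviations from mean: -1.0000, 3.0000, -3.0000, 0.0000, 1.0000, 0.0000
Numerator Σ_{t=1}^{3}(z_t−z̄)(z_{t+3}−z̄) = 3.0000
Denominator Σ(z_t−z̄)² = 20.0000
r_3 = 3.0000 / 20.0000 = 0.150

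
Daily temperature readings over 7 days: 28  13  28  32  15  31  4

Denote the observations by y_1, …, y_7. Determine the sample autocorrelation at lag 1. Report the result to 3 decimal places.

Mean ȳ = (28 + 13 + 28 + 32 + 15 + 31 + 4)/7 = 21.5714
Deviations from mean: 6.4286, -8.5714, 6.4286, 10.4286, -6.5714, 9.4286, -17.5714
Numerator Σ_{t=1}^{6}(y_t−ȳ)(y_{t+1}−ȳ) = -339.3265
Denominator Σ(y_t−ȳ)² = 705.7143
r_1 = -339.3265 / 705.7143 = -0.481

-0.481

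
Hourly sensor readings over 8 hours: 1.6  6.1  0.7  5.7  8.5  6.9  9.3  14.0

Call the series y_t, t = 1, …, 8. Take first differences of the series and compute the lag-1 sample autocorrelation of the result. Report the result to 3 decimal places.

First differences Δy: 4.5, -5.4, 5.0, 2.8, -1.6, 2.4, 4.7
Mean of differences = 1.7714
Numerator Σ(Δy_t−Δȳ)(Δy_{t+1}−Δȳ) = -43.1465
Denominator Σ(Δy_t−Δȳ)² = 90.6943
r_1(Δy) = -43.1465 / 90.6943 = -0.476

-0.476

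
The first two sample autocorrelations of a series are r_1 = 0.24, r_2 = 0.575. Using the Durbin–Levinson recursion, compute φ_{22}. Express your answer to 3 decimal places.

φ_{22} = (r_2 − r_1²) / (1 − r_1²)
r_1² = (0.24)² = 0.0576
Numerator = 0.575 − 0.0576 = 0.5174; denominator = 1 − 0.0576 = 0.9424
φ_{22} = 0.5174 / 0.9424 = 0.549

0.549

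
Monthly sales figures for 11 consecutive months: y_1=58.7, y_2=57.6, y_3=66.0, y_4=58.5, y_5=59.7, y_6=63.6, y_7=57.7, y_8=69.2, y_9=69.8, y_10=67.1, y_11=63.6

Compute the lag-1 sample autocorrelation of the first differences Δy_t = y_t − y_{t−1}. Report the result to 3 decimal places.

First differences Δy: -1.1, 8.4, -7.5, 1.2, 3.9, -5.9, 11.5, 0.6, -2.7, -3.5
Mean of differences = 0.4900
Numerator Σ(Δy_t−Δȳ)(Δy_{t+1}−Δȳ) = -157.5851
Denominator Σ(Δy_t−Δȳ)² = 329.2290
r_1(Δy) = -157.5851 / 329.2290 = -0.479

-0.479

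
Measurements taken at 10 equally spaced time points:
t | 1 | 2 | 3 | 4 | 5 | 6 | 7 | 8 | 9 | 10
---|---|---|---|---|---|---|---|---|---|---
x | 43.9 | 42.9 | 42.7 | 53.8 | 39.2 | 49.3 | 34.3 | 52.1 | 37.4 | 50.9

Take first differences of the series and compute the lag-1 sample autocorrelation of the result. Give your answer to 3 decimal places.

First differences Δx: -1.0, -0.2, 11.1, -14.6, 10.1, -15.0, 17.8, -14.7, 13.5
Mean of differences = 0.7778
Numerator Σ(Δx_t−Δx̄)(Δx_{t+1}−Δx̄) = -1186.4772
Denominator Σ(Δx_t−Δx̄)² = 1374.1556
r_1(Δx) = -1186.4772 / 1374.1556 = -0.863

-0.863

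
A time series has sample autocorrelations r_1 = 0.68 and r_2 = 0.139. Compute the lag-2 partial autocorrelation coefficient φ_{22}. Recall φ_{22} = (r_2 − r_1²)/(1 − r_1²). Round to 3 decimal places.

-0.602

φ_{22} = (r_2 − r_1²) / (1 − r_1²)
r_1² = (0.68)² = 0.4624
Numerator = 0.139 − 0.4624 = -0.3234; denominator = 1 − 0.4624 = 0.5376
φ_{22} = -0.3234 / 0.5376 = -0.602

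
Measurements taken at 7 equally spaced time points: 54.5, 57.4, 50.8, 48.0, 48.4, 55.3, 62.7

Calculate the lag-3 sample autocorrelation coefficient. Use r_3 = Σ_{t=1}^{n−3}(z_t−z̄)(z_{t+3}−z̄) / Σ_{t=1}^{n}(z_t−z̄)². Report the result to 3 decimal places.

-0.475

Mean z̄ = (54.5 + 57.4 + 50.8 + 48.0 + 48.4 + 55.3 + 62.7)/7 = 53.8714
Deviations from mean: 0.6286, 3.5286, -3.0714, -5.8714, -5.4714, 1.4286, 8.8286
Numerator Σ_{t=1}^{4}(z_t−z̄)(z_{t+3}−z̄) = -79.2210
Denominator Σ(z_t−z̄)² = 166.6743
r_3 = -79.2210 / 166.6743 = -0.475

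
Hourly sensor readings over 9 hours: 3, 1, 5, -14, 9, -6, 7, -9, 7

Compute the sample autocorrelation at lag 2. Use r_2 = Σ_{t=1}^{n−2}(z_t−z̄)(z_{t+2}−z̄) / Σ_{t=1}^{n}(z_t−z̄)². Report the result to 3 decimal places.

0.562

Mean z̄ = (3 + 1 + 5 − 14 + 9 − 6 + 7 − 9 + 7)/9 = 0.3333
Σ(z_t−z̄)(z_{t+2}−z̄) = (12.4444) + (-9.5556) + (40.4444) + (90.7778) + (57.7778) + (59.1111) + (44.4444) = 295.4444
Denominator Σ(z_t−z̄)² = 526.0000
r_2 = 295.4444 / 526.0000 = 0.562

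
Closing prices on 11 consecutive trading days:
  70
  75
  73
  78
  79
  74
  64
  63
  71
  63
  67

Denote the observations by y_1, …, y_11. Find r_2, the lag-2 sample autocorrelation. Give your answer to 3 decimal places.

0.145

Mean ȳ = (70 + 75 + 73 + 78 + 79 + 74 + 64 + 63 + 71 + 63 + 67)/11 = 70.6364
Numerator Σ_{t=1}^{9}(y_t−ȳ)(y_{t+2}−ȳ) = 48.5537
Denominator Σ(y_t−ȳ)² = 334.5455
r_2 = 48.5537 / 334.5455 = 0.145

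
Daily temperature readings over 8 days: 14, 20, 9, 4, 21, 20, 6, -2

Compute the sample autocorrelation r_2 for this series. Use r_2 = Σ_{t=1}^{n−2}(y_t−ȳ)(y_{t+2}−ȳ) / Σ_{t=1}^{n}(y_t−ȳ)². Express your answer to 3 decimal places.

Mean ȳ = (14 + 20 + 9 + 4 + 21 + 20 + 6 − 2)/8 = 11.5000
Deviations from mean: 2.5000, 8.5000, -2.5000, -7.5000, 9.5000, 8.5000, -5.5000, -13.5000
Σ(y_t−ȳ)(y_{t+2}−ȳ) = (-6.2500) + (-63.7500) + (-23.7500) + (-63.7500) + (-52.2500) + (-114.7500) = -324.5000
Denominator Σ(y_t−ȳ)² = 516.0000
r_2 = -324.5000 / 516.0000 = -0.629

-0.629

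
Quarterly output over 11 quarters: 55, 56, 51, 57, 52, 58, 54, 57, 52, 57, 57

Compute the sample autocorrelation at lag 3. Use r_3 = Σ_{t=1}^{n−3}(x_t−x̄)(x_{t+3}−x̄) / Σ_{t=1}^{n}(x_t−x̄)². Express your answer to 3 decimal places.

-0.497

Mean x̄ = (55 + 56 + 51 + 57 + 52 + 58 + 54 + 57 + 52 + 57 + 57)/11 = 55.0909
Numerator Σ_{t=1}^{8}(x_t−x̄)(x_{t+3}−x̄) = -30.2975
Denominator Σ(x_t−x̄)² = 60.9091
r_3 = -30.2975 / 60.9091 = -0.497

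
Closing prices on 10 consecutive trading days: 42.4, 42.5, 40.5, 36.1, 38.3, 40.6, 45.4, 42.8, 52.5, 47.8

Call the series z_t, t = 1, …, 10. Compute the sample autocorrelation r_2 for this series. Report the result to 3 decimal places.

0.212

Mean z̄ = (42.4 + 42.5 + 40.5 + 36.1 + 38.3 + 40.6 + 45.4 + 42.8 + 52.5 + 47.8)/10 = 42.8900
Numerator Σ_{t=1}^{8}(z_t−z̄)(z_{t+2}−z̄) = 42.7028
Denominator Σ(z_t−z̄)² = 201.2890
r_2 = 42.7028 / 201.2890 = 0.212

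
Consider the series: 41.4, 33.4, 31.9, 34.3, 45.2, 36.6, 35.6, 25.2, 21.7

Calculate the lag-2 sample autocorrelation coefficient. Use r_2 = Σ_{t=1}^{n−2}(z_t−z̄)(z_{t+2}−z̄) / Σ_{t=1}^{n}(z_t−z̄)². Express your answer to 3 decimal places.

Mean z̄ = (41.4 + 33.4 + 31.9 + 34.3 + 45.2 + 36.6 + 35.6 + 25.2 + 21.7)/9 = 33.9222
Σ(z_t−z̄)(z_{t+2}−z̄) = (-15.1217) + (-0.1973) + (-22.8062) + (1.0116) + (18.9216) + (-23.3562) + (-20.5062) = -62.0543
Denominator Σ(z_t−z̄)² = 423.0556
r_2 = -62.0543 / 423.0556 = -0.147

-0.147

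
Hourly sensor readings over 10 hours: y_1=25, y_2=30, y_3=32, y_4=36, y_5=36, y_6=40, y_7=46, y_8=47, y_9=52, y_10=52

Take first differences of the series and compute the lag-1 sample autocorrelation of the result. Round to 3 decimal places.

First differences Δy: 5, 2, 4, 0, 4, 6, 1, 5, 0
Mean of differences = 3.0000
Numerator Σ(Δy_t−Δȳ)(Δy_{t+1}−Δȳ) = -22.0000
Denominator Σ(Δy_t−Δȳ)² = 42.0000
r_1(Δy) = -22.0000 / 42.0000 = -0.524

-0.524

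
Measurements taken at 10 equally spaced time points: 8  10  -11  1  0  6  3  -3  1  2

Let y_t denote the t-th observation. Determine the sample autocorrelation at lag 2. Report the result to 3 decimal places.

-0.291

Mean ȳ = (8 + 10 − 11 + 1 + 0 + 6 + 3 − 3 + 1 + 2)/10 = 1.7000
Numerator Σ_{t=1}^{8}(y_t−ȳ)(y_{t+2}−ȳ) = -91.9800
Denominator Σ(y_t−ȳ)² = 316.1000
r_2 = -91.9800 / 316.1000 = -0.291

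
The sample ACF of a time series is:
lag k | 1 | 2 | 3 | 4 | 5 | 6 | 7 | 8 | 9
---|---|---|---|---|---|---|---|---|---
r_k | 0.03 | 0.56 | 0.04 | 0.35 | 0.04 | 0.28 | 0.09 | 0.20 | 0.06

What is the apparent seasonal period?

The largest autocorrelation is r_2 = 0.56, with weaker echoes at lags 4 (0.35), 6 (0.28) and 8 (0.20); the remaining lags stay at or below 0.09.
The dominant spike at lag 2 indicates a seasonal period of 2.

2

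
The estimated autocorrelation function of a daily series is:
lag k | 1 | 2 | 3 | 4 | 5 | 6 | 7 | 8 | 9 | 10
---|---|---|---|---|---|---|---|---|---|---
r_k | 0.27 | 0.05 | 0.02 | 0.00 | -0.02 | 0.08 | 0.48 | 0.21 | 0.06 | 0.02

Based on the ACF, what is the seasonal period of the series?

7

The largest autocorrelation is r_7 = 0.48; the remaining lags stay at or below 0.27. The elevated value at lag 1 (0.27), dropping to 0.05 at lag 2, reflects decaying short-term dependence rather than seasonality.
The dominant spike at lag 7 indicates a seasonal period of 7.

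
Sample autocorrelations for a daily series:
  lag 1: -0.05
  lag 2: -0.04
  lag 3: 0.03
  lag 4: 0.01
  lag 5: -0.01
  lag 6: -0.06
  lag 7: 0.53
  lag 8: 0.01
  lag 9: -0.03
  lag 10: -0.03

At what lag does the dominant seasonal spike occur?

7

The largest autocorrelation is r_7 = 0.53; the remaining lags stay at or below 0.03.
The dominant spike at lag 7 indicates a seasonal period of 7.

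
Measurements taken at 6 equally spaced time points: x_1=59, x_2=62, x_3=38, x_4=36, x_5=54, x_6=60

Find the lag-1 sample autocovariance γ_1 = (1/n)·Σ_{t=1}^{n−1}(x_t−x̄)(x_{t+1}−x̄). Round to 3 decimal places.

Mean x̄ = (59 + 62 + 38 + 36 + 54 + 60)/6 = 51.5000
Σ_{t=1}^{5}(x_t−x̄)(x_{t+1}−x̄) = 128.7500
γ_1 = 128.7500 / 6 = 21.458

21.458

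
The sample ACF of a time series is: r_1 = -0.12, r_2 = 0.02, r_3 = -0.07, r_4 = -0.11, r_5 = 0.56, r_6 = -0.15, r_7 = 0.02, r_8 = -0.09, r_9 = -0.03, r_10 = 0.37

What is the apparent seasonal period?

5

The largest autocorrelation is r_5 = 0.56, with a weaker echo at lag 10 (0.37); the remaining lags stay at or below 0.02.
The dominant spike at lag 5 indicates a seasonal period of 5.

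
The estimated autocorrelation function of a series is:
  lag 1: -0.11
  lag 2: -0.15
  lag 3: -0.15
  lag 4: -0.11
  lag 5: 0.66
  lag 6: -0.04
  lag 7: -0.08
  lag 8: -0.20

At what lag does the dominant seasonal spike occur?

5

The largest autocorrelation is r_5 = 0.66; the remaining lags stay at or below -0.04.
The dominant spike at lag 5 indicates a seasonal period of 5.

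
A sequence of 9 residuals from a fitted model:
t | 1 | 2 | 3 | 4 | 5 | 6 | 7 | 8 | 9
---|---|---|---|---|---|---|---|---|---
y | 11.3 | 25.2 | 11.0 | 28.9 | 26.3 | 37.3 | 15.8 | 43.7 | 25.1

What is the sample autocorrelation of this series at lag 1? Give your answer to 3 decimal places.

-0.326

Mean ȳ = (11.3 + 25.2 + 11.0 + 28.9 + 26.3 + 37.3 + 15.8 + 43.7 + 25.1)/9 = 24.9556
Numerator Σ_{t=1}^{8}(y_t−ȳ)(y_{t+1}−ȳ) = -321.8253
Denominator Σ(y_t−ȳ)² = 986.2422
r_1 = -321.8253 / 986.2422 = -0.326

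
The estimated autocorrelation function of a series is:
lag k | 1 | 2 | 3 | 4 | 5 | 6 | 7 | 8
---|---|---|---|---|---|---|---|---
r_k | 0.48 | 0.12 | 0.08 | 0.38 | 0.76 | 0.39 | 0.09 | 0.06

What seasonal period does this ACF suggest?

5

The largest autocorrelation is r_5 = 0.76; the remaining lags stay at or below 0.48. The elevated value at lag 1 (0.48), dropping to 0.12 at lag 2, reflects decaying short-term dependence rather than seasonality.
The dominant spike at lag 5 indicates a seasonal period of 5.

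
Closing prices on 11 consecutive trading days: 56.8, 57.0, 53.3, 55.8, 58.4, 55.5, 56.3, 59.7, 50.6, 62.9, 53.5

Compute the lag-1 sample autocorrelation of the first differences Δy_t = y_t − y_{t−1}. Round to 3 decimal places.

First differences Δy: 0.2, -3.7, 2.5, 2.6, -2.9, 0.8, 3.4, -9.1, 12.3, -9.4
Mean of differences = -0.3300
Numerator Σ(Δy_t−Δȳ)(Δy_{t+1}−Δȳ) = -267.2819
Denominator Σ(Δy_t−Δȳ)² = 368.7210
r_1(Δy) = -267.2819 / 368.7210 = -0.725

-0.725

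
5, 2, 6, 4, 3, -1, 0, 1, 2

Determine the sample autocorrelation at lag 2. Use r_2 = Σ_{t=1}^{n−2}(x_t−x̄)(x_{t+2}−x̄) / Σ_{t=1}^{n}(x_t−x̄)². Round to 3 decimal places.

Mean x̄ = (5 + 2 + 6 + 4 + 3 − 1 + 0 + 1 + 2)/9 = 2.4444
Σ(x_t−x̄)(x_{t+2}−x̄) = (9.0864) + (-0.6914) + (1.9753) + (-5.3580) + (-1.3580) + (4.9753) + (1.0864) = 9.7160
Denominator Σ(x_t−x̄)² = 42.2222
r_2 = 9.7160 / 42.2222 = 0.230

0.230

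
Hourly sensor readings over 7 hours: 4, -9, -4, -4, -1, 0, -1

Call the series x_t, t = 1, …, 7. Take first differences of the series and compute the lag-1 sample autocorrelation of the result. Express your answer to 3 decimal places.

First differences Δx: -13, 5, 0, 3, 1, -1
Mean of differences = -0.8333
Numerator Σ(Δx_t−Δx̄)(Δx_{t+1}−Δx̄) = -56.1944
Denominator Σ(Δx_t−Δx̄)² = 200.8333
r_1(Δx) = -56.1944 / 200.8333 = -0.280

-0.280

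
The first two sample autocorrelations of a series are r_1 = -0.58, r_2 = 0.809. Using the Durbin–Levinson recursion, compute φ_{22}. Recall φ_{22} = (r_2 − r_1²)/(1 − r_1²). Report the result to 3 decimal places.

φ_{22} = (r_2 − r_1²) / (1 − r_1²)
r_1² = (-0.58)² = 0.3364
Numerator = 0.809 − 0.3364 = 0.4726; denominator = 1 − 0.3364 = 0.6636
φ_{22} = 0.4726 / 0.6636 = 0.712

0.712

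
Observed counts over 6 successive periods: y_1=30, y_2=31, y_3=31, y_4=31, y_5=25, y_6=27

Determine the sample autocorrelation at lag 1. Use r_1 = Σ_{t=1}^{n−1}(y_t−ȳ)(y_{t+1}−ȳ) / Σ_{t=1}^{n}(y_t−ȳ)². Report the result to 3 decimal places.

Mean ȳ = (30 + 31 + 31 + 31 + 25 + 27)/6 = 29.1667
Deviations from mean: 0.8333, 1.8333, 1.8333, 1.8333, -4.1667, -2.1667
Numerator Σ_{t=1}^{5}(y_t−ȳ)(y_{t+1}−ȳ) = 9.6389
Denominator Σ(y_t−ȳ)² = 32.8333
r_1 = 9.6389 / 32.8333 = 0.294

0.294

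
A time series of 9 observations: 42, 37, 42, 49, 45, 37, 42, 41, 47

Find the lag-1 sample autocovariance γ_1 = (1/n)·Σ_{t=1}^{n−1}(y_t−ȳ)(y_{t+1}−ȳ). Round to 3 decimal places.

Mean ȳ = (42 + 37 + 42 + 49 + 45 + 37 + 42 + 41 + 47)/9 = 42.4444
Σ_{t=1}^{8}(y_t−ȳ)(y_{t+1}−ȳ) = 1.2469
γ_1 = 1.2469 / 9 = 0.139

0.139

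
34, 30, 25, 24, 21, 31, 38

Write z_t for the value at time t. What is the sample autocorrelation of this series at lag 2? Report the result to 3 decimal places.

Mean z̄ = (34 + 30 + 25 + 24 + 21 + 31 + 38)/7 = 29.0000
Deviations from mean: 5.0000, 1.0000, -4.0000, -5.0000, -8.0000, 2.0000, 9.0000
Numerator Σ_{t=1}^{5}(z_t−z̄)(z_{t+2}−z̄) = -75.0000
Denominator Σ(z_t−z̄)² = 216.0000
r_2 = -75.0000 / 216.0000 = -0.347

-0.347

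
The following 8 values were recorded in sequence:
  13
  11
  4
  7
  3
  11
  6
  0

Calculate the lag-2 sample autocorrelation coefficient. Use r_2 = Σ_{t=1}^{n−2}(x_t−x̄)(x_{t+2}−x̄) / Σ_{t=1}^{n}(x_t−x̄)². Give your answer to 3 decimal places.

Mean x̄ = (13 + 11 + 4 + 7 + 3 + 11 + 6 + 0)/8 = 6.8750
Σ(x_t−x̄)(x_{t+2}−x̄) = (-17.6094) + (0.5156) + (11.1406) + (0.5156) + (3.3906) + (-28.3594) = -30.4063
Denominator Σ(x_t−x̄)² = 142.8750
r_2 = -30.4063 / 142.8750 = -0.213

-0.213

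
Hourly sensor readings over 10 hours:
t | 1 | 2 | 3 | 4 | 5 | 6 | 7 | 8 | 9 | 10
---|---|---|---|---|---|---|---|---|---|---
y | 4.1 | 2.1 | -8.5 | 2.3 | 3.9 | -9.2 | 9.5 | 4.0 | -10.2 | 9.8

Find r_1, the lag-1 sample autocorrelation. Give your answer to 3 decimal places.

Mean ȳ = (4.1 + 2.1 − 8.5 + 2.3 + 3.9 − 9.2 + 9.5 + 4.0 − 10.2 + 9.8)/10 = 0.7800
Numerator Σ_{t=1}^{9}(y_t−ȳ)(y_{t+1}−ȳ) = -241.7104
Denominator Σ(y_t−ȳ)² = 498.8560
r_1 = -241.7104 / 498.8560 = -0.485

-0.485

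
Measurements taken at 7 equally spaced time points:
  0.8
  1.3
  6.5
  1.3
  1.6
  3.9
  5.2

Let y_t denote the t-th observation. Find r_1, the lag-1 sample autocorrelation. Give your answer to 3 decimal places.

-0.167

Mean ȳ = (0.8 + 1.3 + 6.5 + 1.3 + 1.6 + 3.9 + 5.2)/7 = 2.9429
Deviations from mean: -2.1429, -1.6429, 3.5571, -1.6429, -1.3429, 0.9571, 2.2571
Σ(y_t−ȳ)(y_{t+1}−ȳ) = (3.5204) + (-5.8439) + (-5.8439) + (2.2061) + (-1.2853) + (2.1604) = -5.0861
Denominator Σ(y_t−ȳ)² = 30.4571
r_1 = -5.0861 / 30.4571 = -0.167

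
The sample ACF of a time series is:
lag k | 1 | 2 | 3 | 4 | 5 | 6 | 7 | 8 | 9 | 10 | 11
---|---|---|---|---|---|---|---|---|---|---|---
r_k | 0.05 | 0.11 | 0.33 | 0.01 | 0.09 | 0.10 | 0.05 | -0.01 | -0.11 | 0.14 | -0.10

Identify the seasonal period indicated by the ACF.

The largest autocorrelation is r_3 = 0.33; the remaining lags stay at or below 0.14.
The dominant spike at lag 3 indicates a seasonal period of 3.

3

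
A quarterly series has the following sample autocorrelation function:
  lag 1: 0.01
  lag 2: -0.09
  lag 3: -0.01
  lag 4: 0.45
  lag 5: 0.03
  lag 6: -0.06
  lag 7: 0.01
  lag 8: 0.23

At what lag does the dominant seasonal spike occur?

The largest autocorrelation is r_4 = 0.45, with a weaker echo at lag 8 (0.23); the remaining lags stay at or below 0.03.
The dominant spike at lag 4 indicates a seasonal period of 4.

4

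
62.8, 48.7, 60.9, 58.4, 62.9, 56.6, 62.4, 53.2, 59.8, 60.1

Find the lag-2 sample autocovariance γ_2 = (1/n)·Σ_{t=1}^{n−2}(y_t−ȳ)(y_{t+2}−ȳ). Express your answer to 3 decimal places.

Mean ȳ = (62.8 + 48.7 + 60.9 + 58.4 + 62.9 + 56.6 + 62.4 + 53.2 + 59.8 + 60.1)/10 = 58.5800
Σ_{t=1}^{8}(y_t−ȳ)(y_{t+2}−ȳ) = 45.5852
γ_2 = 45.5852 / 10 = 4.559

4.559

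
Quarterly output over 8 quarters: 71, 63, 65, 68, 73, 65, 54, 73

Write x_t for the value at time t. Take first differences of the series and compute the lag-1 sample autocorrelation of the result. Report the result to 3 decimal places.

First differences Δx: -8, 2, 3, 5, -8, -11, 19
Mean of differences = 0.2857
Numerator Σ(Δx_t−Δx̄)(Δx_{t+1}−Δx̄) = -153.5102
Denominator Σ(Δx_t−Δx̄)² = 647.4286
r_1(Δx) = -153.5102 / 647.4286 = -0.237

-0.237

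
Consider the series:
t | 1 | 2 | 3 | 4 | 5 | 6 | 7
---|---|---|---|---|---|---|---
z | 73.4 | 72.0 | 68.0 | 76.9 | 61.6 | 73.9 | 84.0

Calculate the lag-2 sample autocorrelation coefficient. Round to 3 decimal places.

Mean z̄ = (73.4 + 72.0 + 68.0 + 76.9 + 61.6 + 73.9 + 84.0)/7 = 72.8286
Numerator Σ_{t=1}^{5}(z_t−z̄)(z_{t+2}−z̄) = -72.9916
Denominator Σ(z_t−z̄)² = 292.9343
r_2 = -72.9916 / 292.9343 = -0.249

-0.249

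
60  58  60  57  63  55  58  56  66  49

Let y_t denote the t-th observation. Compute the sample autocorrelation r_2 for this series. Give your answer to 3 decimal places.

Mean ȳ = (60 + 58 + 60 + 57 + 63 + 55 + 58 + 56 + 66 + 49)/10 = 58.2000
Numerator Σ_{t=1}^{8}(y_t−ȳ)(y_{t+2}−ȳ) = 40.7200
Denominator Σ(y_t−ȳ)² = 191.6000
r_2 = 40.7200 / 191.6000 = 0.213

0.213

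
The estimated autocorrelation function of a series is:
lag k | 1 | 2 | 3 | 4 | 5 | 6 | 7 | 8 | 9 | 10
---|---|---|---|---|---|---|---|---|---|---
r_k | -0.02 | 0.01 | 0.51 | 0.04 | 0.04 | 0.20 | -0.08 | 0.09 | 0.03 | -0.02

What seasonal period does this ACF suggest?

The largest autocorrelation is r_3 = 0.51, with a weaker echo at lag 6 (0.20); the remaining lags stay at or below 0.09.
The dominant spike at lag 3 indicates a seasonal period of 3.

3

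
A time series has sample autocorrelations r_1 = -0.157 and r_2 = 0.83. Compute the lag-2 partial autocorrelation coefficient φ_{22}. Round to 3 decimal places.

φ_{22} = (r_2 − r_1²) / (1 − r_1²)
r_1² = (-0.157)² = 0.024649
Numerator = 0.83 − 0.0246 = 0.8054; denominator = 1 − 0.0246 = 0.9754
φ_{22} = 0.8054 / 0.9754 = 0.826

0.826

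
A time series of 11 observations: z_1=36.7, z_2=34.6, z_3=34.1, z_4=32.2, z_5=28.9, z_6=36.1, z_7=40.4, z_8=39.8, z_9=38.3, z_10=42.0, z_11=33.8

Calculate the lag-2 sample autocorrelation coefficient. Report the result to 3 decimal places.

0.095

Mean z̄ = (36.7 + 34.6 + 34.1 + 32.2 + 28.9 + 36.1 + 40.4 + 39.8 + 38.3 + 42.0 + 33.8)/11 = 36.0818
Numerator Σ_{t=1}^{9}(z_t−z̄)(z_{t+2}−z̄) = 14.2666
Denominator Σ(z_t−z̄)² = 150.7764
r_2 = 14.2666 / 150.7764 = 0.095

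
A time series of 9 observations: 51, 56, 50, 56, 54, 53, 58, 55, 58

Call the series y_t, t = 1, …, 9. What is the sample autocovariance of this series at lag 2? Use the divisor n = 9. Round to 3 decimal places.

Mean ȳ = (51 + 56 + 50 + 56 + 54 + 53 + 58 + 55 + 58)/9 = 54.5556
Σ_{t=1}^{7}(y_t−ȳ)(y_{t+2}−ȳ) = 27.8272
γ_2 = 27.8272 / 9 = 3.092

3.092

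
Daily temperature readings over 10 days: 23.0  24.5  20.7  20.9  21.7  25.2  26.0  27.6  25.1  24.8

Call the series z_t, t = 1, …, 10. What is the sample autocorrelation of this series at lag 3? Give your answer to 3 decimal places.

-0.290

Mean z̄ = (23.0 + 24.5 + 20.7 + 20.9 + 21.7 + 25.2 + 26.0 + 27.6 + 25.1 + 24.8)/10 = 23.9500
Σ(z_t−z̄)(z_{t+3}−z̄) = (2.8975) + (-1.2375) + (-4.0625) + (-6.2525) + (-8.2125) + (1.4375) + (1.7425) = -13.6875
Denominator Σ(z_t−z̄)² = 47.2650
r_3 = -13.6875 / 47.2650 = -0.290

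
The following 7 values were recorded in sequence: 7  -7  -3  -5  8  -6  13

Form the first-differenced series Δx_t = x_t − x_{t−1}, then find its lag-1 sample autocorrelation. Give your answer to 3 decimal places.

First differences Δx: -14, 4, -2, 13, -14, 19
Mean of differences = 1.0000
Numerator Σ(Δx_t−Δx̄)(Δx_{t+1}−Δx̄) = -540.0000
Denominator Σ(Δx_t−Δx̄)² = 936.0000
r_1(Δx) = -540.0000 / 936.0000 = -0.577

-0.577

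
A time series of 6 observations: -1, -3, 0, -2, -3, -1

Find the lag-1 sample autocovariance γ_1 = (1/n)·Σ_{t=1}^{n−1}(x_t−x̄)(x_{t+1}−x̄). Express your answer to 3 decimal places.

Mean x̄ = (-1 − 3 + 0 − 2 − 3 − 1)/6 = -1.6667
Σ_{t=1}^{5}(x_t−x̄)(x_{t+1}−x̄) = -4.1111
γ_1 = -4.1111 / 6 = -0.685

-0.685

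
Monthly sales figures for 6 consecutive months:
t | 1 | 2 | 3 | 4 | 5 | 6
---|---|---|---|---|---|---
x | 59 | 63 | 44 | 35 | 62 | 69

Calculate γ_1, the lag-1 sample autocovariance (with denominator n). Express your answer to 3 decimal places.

21.204

Mean x̄ = (59 + 63 + 44 + 35 + 62 + 69)/6 = 55.3333
Σ_{t=1}^{5}(x_t−x̄)(x_{t+1}−x̄) = 127.2222
γ_1 = 127.2222 / 6 = 21.204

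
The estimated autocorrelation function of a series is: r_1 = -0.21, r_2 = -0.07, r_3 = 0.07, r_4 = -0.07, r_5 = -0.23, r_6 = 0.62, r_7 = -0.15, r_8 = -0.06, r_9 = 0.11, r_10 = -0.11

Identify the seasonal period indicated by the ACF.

6

The largest autocorrelation is r_6 = 0.62; the remaining lags stay at or below 0.11.
The dominant spike at lag 6 indicates a seasonal period of 6.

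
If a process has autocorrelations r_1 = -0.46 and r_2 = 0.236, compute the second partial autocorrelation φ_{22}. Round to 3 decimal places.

0.031

φ_{22} = (r_2 − r_1²) / (1 − r_1²)
r_1² = (-0.46)² = 0.2116
Numerator = 0.236 − 0.2116 = 0.0244; denominator = 1 − 0.2116 = 0.7884
φ_{22} = 0.0244 / 0.7884 = 0.031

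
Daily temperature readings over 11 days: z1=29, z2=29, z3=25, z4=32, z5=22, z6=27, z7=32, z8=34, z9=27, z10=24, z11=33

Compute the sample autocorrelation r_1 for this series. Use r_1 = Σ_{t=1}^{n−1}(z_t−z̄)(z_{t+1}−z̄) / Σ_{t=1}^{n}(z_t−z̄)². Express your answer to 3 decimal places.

-0.222

Mean z̄ = (29 + 29 + 25 + 32 + 22 + 27 + 32 + 34 + 27 + 24 + 33)/11 = 28.5455
Numerator Σ_{t=1}^{10}(z_t−z̄)(z_{t+1}−z̄) = -34.2975
Denominator Σ(z_t−z̄)² = 154.7273
r_1 = -34.2975 / 154.7273 = -0.222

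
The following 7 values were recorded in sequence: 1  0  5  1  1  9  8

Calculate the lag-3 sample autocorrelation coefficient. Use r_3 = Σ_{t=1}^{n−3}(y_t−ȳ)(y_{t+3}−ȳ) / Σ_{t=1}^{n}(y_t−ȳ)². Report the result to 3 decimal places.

0.145

Mean ȳ = (1 + 0 + 5 + 1 + 1 + 9 + 8)/7 = 3.5714
Deviations from mean: -2.5714, -3.5714, 1.4286, -2.5714, -2.5714, 5.4286, 4.4286
Σ(y_t−ȳ)(y_{t+3}−ȳ) = (6.6122) + (9.1837) + (7.7551) + (-11.3878) = 12.1633
Denominator Σ(y_t−ȳ)² = 83.7143
r_3 = 12.1633 / 83.7143 = 0.145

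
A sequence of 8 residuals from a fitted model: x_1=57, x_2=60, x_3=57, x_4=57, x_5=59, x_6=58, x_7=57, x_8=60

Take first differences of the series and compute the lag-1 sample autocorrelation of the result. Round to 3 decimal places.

First differences Δx: 3, -3, 0, 2, -1, -1, 3
Mean of differences = 0.4286
Numerator Σ(Δx_t−Δx̄)(Δx_{t+1}−Δx̄) = -11.8980
Denominator Σ(Δx_t−Δx̄)² = 31.7143
r_1(Δx) = -11.8980 / 31.7143 = -0.375

-0.375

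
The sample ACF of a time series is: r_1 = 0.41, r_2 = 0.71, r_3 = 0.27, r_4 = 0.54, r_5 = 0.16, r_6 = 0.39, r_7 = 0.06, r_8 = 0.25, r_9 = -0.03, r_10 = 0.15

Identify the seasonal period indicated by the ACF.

2

The largest autocorrelation is r_2 = 0.71, with a weaker echo at lag 4 (0.54); the remaining lags stay at or below 0.41.
The dominant spike at lag 2 indicates a seasonal period of 2.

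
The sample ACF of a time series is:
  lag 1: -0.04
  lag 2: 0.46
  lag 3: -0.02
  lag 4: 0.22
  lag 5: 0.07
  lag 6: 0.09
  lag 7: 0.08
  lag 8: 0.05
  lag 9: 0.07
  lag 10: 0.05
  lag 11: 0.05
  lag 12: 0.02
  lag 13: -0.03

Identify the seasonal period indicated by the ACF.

The largest autocorrelation is r_2 = 0.46, with a weaker echo at lag 4 (0.22); the remaining lags stay at or below 0.09.
The dominant spike at lag 2 indicates a seasonal period of 2.

2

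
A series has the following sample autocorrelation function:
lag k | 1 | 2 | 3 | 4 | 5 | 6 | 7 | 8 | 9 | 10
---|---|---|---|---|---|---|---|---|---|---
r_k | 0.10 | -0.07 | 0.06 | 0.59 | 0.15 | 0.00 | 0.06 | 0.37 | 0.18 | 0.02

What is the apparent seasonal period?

The largest autocorrelation is r_4 = 0.59, with a weaker echo at lag 8 (0.37); the remaining lags stay at or below 0.18.
The dominant spike at lag 4 indicates a seasonal period of 4.

4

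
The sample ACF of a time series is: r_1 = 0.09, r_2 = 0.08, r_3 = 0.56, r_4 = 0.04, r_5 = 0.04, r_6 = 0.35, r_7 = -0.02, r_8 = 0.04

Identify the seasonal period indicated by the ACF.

3

The largest autocorrelation is r_3 = 0.56, with a weaker echo at lag 6 (0.35); the remaining lags stay at or below 0.09.
The dominant spike at lag 3 indicates a seasonal period of 3.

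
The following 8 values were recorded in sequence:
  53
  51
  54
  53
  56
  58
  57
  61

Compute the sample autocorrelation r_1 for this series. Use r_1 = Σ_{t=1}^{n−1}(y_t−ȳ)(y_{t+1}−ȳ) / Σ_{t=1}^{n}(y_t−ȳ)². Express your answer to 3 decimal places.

Mean ȳ = (53 + 51 + 54 + 53 + 56 + 58 + 57 + 61)/8 = 55.3750
Deviations from mean: -2.3750, -4.3750, -1.3750, -2.3750, 0.6250, 2.6250, 1.6250, 5.6250
Σ(y_t−ȳ)(y_{t+1}−ȳ) = (10.3906) + (6.0156) + (3.2656) + (-1.4844) + (1.6406) + (4.2656) + (9.1406) = 33.2344
Denominator Σ(y_t−ȳ)² = 73.8750
r_1 = 33.2344 / 73.8750 = 0.450

0.450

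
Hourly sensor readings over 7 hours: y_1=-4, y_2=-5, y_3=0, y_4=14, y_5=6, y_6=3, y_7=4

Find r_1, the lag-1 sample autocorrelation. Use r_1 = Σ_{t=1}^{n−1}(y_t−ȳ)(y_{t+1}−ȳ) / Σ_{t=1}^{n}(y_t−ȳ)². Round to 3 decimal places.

0.322

Mean ȳ = (-4 − 5 + 0 + 14 + 6 + 3 + 4)/7 = 2.5714
Deviations from mean: -6.5714, -7.5714, -2.5714, 11.4286, 3.4286, 0.4286, 1.4286
Numerator Σ_{t=1}^{6}(y_t−ȳ)(y_{t+1}−ȳ) = 81.1020
Denominator Σ(y_t−ȳ)² = 251.7143
r_1 = 81.1020 / 251.7143 = 0.322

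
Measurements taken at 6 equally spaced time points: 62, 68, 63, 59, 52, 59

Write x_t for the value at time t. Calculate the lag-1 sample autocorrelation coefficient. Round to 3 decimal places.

Mean x̄ = (62 + 68 + 63 + 59 + 52 + 59)/6 = 60.5000
Σ(x_t−x̄)(x_{t+1}−x̄) = (11.2500) + (18.7500) + (-3.7500) + (12.7500) + (12.7500) = 51.7500
Denominator Σ(x_t−x̄)² = 141.5000
r_1 = 51.7500 / 141.5000 = 0.366

0.366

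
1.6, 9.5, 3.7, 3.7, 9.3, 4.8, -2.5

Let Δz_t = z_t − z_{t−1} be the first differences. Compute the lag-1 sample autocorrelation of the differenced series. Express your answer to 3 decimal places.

-0.211

First differences Δz: 7.9, -5.8, 0.0, 5.6, -4.5, -7.3
Mean of differences = -0.6833
Numerator Σ(Δz_t−Δz̄)(Δz_{t+1}−Δz̄) = -41.8486
Denominator Σ(Δz_t−Δz̄)² = 198.1483
r_1(Δz) = -41.8486 / 198.1483 = -0.211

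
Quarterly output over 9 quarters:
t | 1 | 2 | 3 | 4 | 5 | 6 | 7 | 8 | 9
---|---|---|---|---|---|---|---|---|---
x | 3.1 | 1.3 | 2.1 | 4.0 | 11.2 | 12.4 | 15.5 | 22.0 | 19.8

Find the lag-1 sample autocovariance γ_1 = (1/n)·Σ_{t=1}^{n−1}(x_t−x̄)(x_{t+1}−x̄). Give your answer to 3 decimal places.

Mean x̄ = (3.1 + 1.3 + 2.1 + 4.0 + 11.2 + 12.4 + 15.5 + 22.0 + 19.8)/9 = 10.1556
Σ_{t=1}^{8}(x_t−x̄)(x_{t+1}−x̄) = 368.8491
γ_1 = 368.8491 / 9 = 40.983

40.983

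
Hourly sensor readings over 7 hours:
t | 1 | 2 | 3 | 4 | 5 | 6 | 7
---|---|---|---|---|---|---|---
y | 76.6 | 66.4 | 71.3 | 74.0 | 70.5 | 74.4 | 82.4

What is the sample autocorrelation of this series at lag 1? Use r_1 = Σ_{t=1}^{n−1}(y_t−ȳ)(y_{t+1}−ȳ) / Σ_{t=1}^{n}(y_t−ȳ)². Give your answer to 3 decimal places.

-0.013

Mean ȳ = (76.6 + 66.4 + 71.3 + 74.0 + 70.5 + 74.4 + 82.4)/7 = 73.6571
Deviations from mean: 2.9429, -7.2571, -2.3571, 0.3429, -3.1571, 0.7429, 8.7429
Σ(y_t−ȳ)(y_{t+1}−ȳ) = (-21.3567) + (17.1061) + (-0.8082) + (-1.0824) + (-2.3453) + (6.4947) = -1.9918
Denominator Σ(y_t−ȳ)² = 153.9571
r_1 = -1.9918 / 153.9571 = -0.013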